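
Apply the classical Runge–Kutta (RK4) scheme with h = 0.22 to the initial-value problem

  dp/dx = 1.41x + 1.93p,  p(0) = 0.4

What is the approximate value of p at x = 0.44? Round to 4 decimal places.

1.1198

RK4: k1 = f(x_n, p_n); k2 = f(x_n + h/2, p_n + (h/2)·k1); k3 = f(x_n + h/2, p_n + (h/2)·k2); k4 = f(x_n + h, p_n + h·k3); p_{n+1} = p_n + (h/6)·(k1 + 2k2 + 2k3 + k4).
x=0.000000, p=0.400000:
  k1 = f(0.000000, 0.400000) = 0.772000
  k2 = f(0.110000, 0.484920) = 1.090996
  k3 = f(0.110000, 0.520010) = 1.158718
  k4 = f(0.220000, 0.654918) = 1.574192
  p ← 0.400000 + (0.22/6)·(k1 + 2k2 + 2k3 + k4) = 0.651006
x=0.220000, p=0.651006:
  k1 = f(0.220000, 0.651006) = 1.566642
  k2 = f(0.330000, 0.823337) = 2.054340
  k3 = f(0.330000, 0.876983) = 2.157878
  k4 = f(0.440000, 1.125739) = 2.793077
  p ← 0.651006 + (0.22/6)·(k1 + 2k2 + 2k3 + k4) = 1.119758
p(0.44) ≈ 1.1198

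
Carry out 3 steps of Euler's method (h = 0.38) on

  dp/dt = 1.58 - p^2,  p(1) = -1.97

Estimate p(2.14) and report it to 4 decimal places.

-15.4657

Euler: p_{n+1} = p_n + h·f(t_n, p_n).
t=1.000000, p=-1.970000: f=-2.300900 → p ← -1.970000 + 0.38·(-2.300900) = -2.844342
t=1.380000, p=-2.844342: f=-6.510281 → p ← -2.844342 + 0.38·(-6.510281) = -5.318249
t=1.760000, p=-5.318249: f=-26.703772 → p ← -5.318249 + 0.38·(-26.703772) = -15.465682
p(2.14) ≈ -15.4657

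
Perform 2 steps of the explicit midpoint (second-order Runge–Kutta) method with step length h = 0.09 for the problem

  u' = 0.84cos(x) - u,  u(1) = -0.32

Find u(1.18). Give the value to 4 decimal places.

Midpoint: k1 = f(x_n, u_n); k2 = f(x_n + h/2, u_n + (h/2)·k1); u_{n+1} = u_n + h·k2.
x=1.000000, u=-0.320000:
  k1 = f(1.000000, -0.320000) = 0.773854
  k2 = f(1.045000, -0.285177) = 0.706774
  u ← -0.320000 + 0.09·0.706774 = -0.256390
x=1.090000, u=-0.256390:
  k1 = f(1.090000, -0.256390) = 0.644878
  k2 = f(1.135000, -0.227371) = 0.581962
  u ← -0.256390 + 0.09·0.581962 = -0.204014
u(1.18) ≈ -0.2040

-0.2040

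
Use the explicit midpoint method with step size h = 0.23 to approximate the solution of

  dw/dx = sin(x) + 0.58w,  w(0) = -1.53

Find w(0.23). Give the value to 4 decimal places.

-1.7213

Midpoint: k1 = f(x_n, w_n); k2 = f(x_n + h/2, w_n + (h/2)·k1); w_{n+1} = w_n + h·k2.
x=0.000000, w=-1.530000:
  k1 = f(0.000000, -1.530000) = -0.887400
  k2 = f(0.115000, -1.632051) = -0.831843
  w ← -1.530000 + 0.23·(-0.831843) = -1.721324
w(0.23) ≈ -1.7213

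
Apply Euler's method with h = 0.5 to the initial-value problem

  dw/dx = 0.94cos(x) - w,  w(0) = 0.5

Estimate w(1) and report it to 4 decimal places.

0.7725

Euler: w_{n+1} = w_n + h·f(x_n, w_n).
x=0.000000, w=0.500000: f=0.440000 → w ← 0.500000 + 0.5·0.440000 = 0.720000
x=0.500000, w=0.720000: f=0.104928 → w ← 0.720000 + 0.5·0.104928 = 0.772464
w(1) ≈ 0.7725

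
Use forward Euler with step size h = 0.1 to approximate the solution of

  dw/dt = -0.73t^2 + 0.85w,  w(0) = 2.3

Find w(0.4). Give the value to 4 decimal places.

3.1769

Euler: w_{n+1} = w_n + h·f(t_n, w_n).
t=0.000000, w=2.300000: f=1.955000 → w ← 2.300000 + 0.1·1.955000 = 2.495500
t=0.100000, w=2.495500: f=2.113875 → w ← 2.495500 + 0.1·2.113875 = 2.706887
t=0.200000, w=2.706887: f=2.271654 → w ← 2.706887 + 0.1·2.271654 = 2.934053
t=0.300000, w=2.934053: f=2.428245 → w ← 2.934053 + 0.1·2.428245 = 3.176877
w(0.4) ≈ 3.1769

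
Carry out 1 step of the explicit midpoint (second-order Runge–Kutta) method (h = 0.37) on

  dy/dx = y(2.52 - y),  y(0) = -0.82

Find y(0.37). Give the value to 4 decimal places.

-2.7082

Midpoint: k1 = f(x_n, y_n); k2 = f(x_n + h/2, y_n + (h/2)·k1); y_{n+1} = y_n + h·k2.
x=0.000000, y=-0.820000:
  k1 = f(0.000000, -0.820000) = -2.738800
  k2 = f(0.185000, -1.326678) = -5.103303
  y ← -0.820000 + 0.37·(-5.103303) = -2.708222
y(0.37) ≈ -2.7082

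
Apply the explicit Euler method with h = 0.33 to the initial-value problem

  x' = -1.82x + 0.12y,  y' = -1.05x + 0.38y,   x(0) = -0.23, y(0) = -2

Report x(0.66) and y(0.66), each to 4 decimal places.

Euler on (x,y): x_{n+1} = x_n + h·x', y_{n+1} = y_n + h·y'.
0.000000: (-0.230000, -2.000000); f=(0.178600, -0.518500) → (-0.171062, -2.171105)
0.330000: (-0.171062, -2.171105); f=(0.050800, -0.645405) → (-0.154298, -2.384089)
(x(0.66), y(0.66)) ≈ (-0.1543, -2.3841)

-0.1543, -2.3841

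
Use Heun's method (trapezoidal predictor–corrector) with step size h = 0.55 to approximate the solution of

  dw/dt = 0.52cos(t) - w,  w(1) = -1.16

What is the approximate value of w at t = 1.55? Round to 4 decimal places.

Heun: k1 = f(t_n, w_n); k2 = f(t_n + h, w_n + h·k1); w_{n+1} = w_n + (h/2)·(k1 + k2).
t=1.000000, w=-1.160000:
  k1 = f(1.000000, -1.160000) = 1.440957
  k2 = f(1.550000, -0.367474) = 0.378287
  w ← -1.160000 + (0.55/2)·(1.440957 + 0.378287) = -0.659708
w(1.55) ≈ -0.6597

-0.6597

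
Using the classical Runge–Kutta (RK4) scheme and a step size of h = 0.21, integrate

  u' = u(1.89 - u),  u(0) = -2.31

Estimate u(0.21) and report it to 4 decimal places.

-8.0972

RK4: k1 = f(s_n, u_n); k2 = f(s_n + h/2, u_n + (h/2)·k1); k3 = f(s_n + h/2, u_n + (h/2)·k2); k4 = f(s_n + h, u_n + h·k3); u_{n+1} = u_n + (h/6)·(k1 + 2k2 + 2k3 + k4).
s=0.000000, u=-2.310000:
  k1 = f(0.000000, -2.310000) = -9.702000
  k2 = f(0.105000, -3.328710) = -17.371572
  k3 = f(0.105000, -4.134015) = -24.903369
  k4 = f(0.210000, -7.539708) = -71.097237
  u ← -2.310000 + (0.21/6)·(k1 + 2k2 + 2k3 + k4) = -8.097219
u(0.21) ≈ -8.0972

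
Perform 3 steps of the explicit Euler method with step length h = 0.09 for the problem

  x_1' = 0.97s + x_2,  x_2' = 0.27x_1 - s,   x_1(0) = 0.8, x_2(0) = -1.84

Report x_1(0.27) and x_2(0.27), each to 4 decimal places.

0.3309, -1.8178

Euler on (x_1,x_2): x_1_{n+1} = x_1_n + h·x_1', x_2_{n+1} = x_2_n + h·x_2'.
0.000000: (0.800000, -1.840000); f=(-1.840000, 0.216000) → (0.634400, -1.820560)
0.090000: (0.634400, -1.820560); f=(-1.733260, 0.081288) → (0.478407, -1.813244)
0.180000: (0.478407, -1.813244); f=(-1.638644, -0.050830) → (0.330929, -1.817819)
(x_1(0.27), x_2(0.27)) ≈ (0.3309, -1.8178)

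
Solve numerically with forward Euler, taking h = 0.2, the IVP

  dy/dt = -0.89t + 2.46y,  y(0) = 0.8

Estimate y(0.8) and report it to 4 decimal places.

3.6720

Euler: y_{n+1} = y_n + h·f(t_n, y_n).
t=0.000000, y=0.800000: f=1.968000 → y ← 0.800000 + 0.2·1.968000 = 1.193600
t=0.200000, y=1.193600: f=2.758256 → y ← 1.193600 + 0.2·2.758256 = 1.745251
t=0.400000, y=1.745251: f=3.937318 → y ← 1.745251 + 0.2·3.937318 = 2.532715
t=0.600000, y=2.532715: f=5.696478 → y ← 2.532715 + 0.2·5.696478 = 3.672010
y(0.8) ≈ 3.6720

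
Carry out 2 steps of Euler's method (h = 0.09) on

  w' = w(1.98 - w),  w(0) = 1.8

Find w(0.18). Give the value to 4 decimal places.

1.8540

Euler: w_{n+1} = w_n + h·f(s_n, w_n).
s=0.000000, w=1.800000: f=0.324000 → w ← 1.800000 + 0.09·0.324000 = 1.829160
s=0.090000, w=1.829160: f=0.275910 → w ← 1.829160 + 0.09·0.275910 = 1.853992
w(0.18) ≈ 1.8540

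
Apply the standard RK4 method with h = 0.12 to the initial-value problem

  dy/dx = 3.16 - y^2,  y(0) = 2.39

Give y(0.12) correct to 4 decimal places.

RK4: k1 = f(x_n, y_n); k2 = f(x_n + h/2, y_n + (h/2)·k1); k3 = f(x_n + h/2, y_n + (h/2)·k2); k4 = f(x_n + h, y_n + h·k3); y_{n+1} = y_n + (h/6)·(k1 + 2k2 + 2k3 + k4).
x=0.000000, y=2.390000:
  k1 = f(0.000000, 2.390000) = -2.552100
  k2 = f(0.060000, 2.236874) = -1.843605
  k3 = f(0.060000, 2.279384) = -2.035590
  k4 = f(0.120000, 2.145729) = -1.444154
  y ← 2.390000 + (0.12/6)·(k1 + 2k2 + 2k3 + k4) = 2.154907
y(0.12) ≈ 2.1549

2.1549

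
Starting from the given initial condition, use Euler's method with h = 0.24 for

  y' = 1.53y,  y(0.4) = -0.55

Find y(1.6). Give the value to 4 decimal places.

-2.6274

Euler: y_{n+1} = y_n + h·f(t_n, y_n).
t=0.400000, y=-0.550000: f=-0.841500 → y ← -0.550000 + 0.24·(-0.841500) = -0.751960
t=0.640000, y=-0.751960: f=-1.150499 → y ← -0.751960 + 0.24·(-1.150499) = -1.028080
t=0.880000, y=-1.028080: f=-1.572962 → y ← -1.028080 + 0.24·(-1.572962) = -1.405591
t=1.120000, y=-1.405591: f=-2.150554 → y ← -1.405591 + 0.24·(-2.150554) = -1.921723
t=1.360000, y=-1.921723: f=-2.940237 → y ← -1.921723 + 0.24·(-2.940237) = -2.627380
y(1.6) ≈ -2.6274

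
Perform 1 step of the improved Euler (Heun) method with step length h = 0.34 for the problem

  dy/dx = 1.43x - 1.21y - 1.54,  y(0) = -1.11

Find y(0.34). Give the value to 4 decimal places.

-1.0805

Heun: k1 = f(x_n, y_n); k2 = f(x_n + h, y_n + h·k1); y_{n+1} = y_n + (h/2)·(k1 + k2).
x=0.000000, y=-1.110000:
  k1 = f(0.000000, -1.110000) = -0.196900
  k2 = f(0.340000, -1.176946) = 0.370305
  y ← -1.110000 + (0.34/2)·(-0.196900 + 0.370305) = -1.080521
y(0.34) ≈ -1.0805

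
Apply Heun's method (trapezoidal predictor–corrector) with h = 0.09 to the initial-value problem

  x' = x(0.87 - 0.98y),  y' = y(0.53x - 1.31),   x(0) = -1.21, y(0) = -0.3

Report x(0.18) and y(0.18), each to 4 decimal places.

-1.4787, -0.2090

Heun on (x,y): k1 = f(s_n, state_n); k2 = f(s_n + h, state_n + h·k1); state_{n+1} = state_n + (h/2)·(k1 + k2).
0.000000: (-1.210000, -0.300000)
  k1 = (-1.408440, 0.585390)
  predictor → (-1.336760, -0.247315)
  k2 = (-1.486969, 0.499201)
  → (-1.340293, -0.251193)
0.090000: (-1.340293, -0.251193)
  k1 = (-1.495995, 0.507500)
  predictor → (-1.474933, -0.205518)
  k2 = (-1.580255, 0.429886)
  → (-1.478725, -0.209011)
(x(0.18), y(0.18)) ≈ (-1.4787, -0.2090)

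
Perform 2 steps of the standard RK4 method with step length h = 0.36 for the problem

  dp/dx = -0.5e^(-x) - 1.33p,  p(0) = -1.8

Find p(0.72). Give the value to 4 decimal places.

RK4: k1 = f(x_n, p_n); k2 = f(x_n + h/2, p_n + (h/2)·k1); k3 = f(x_n + h/2, p_n + (h/2)·k2); k4 = f(x_n + h, p_n + h·k3); p_{n+1} = p_n + (h/6)·(k1 + 2k2 + 2k3 + k4).
x=0.000000, p=-1.800000:
  k1 = f(0.000000, -1.800000) = 1.894000
  k2 = f(0.180000, -1.459080) = 1.522941
  k3 = f(0.180000, -1.525871) = 1.611773
  k4 = f(0.360000, -1.219762) = 1.273445
  p ← -1.800000 + (0.36/6)·(k1 + 2k2 + 2k3 + k4) = -1.233788
x=0.360000, p=-1.233788:
  k1 = f(0.360000, -1.233788) = 1.292099
  k2 = f(0.540000, -1.001210) = 1.040235
  k3 = f(0.540000, -1.046545) = 1.100531
  k4 = f(0.720000, -0.837596) = 0.870627
  p ← -1.233788 + (0.36/6)·(k1 + 2k2 + 2k3 + k4) = -0.847132
p(0.72) ≈ -0.8471

-0.8471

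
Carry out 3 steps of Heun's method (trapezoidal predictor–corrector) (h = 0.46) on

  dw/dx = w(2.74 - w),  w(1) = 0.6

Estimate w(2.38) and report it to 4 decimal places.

2.3910

Heun: k1 = f(x_n, w_n); k2 = f(x_n + h, w_n + h·k1); w_{n+1} = w_n + (h/2)·(k1 + k2).
x=1.000000, w=0.600000:
  k1 = f(1.000000, 0.600000) = 1.284000
  k2 = f(1.460000, 1.190640) = 1.844730
  w ← 0.600000 + (0.46/2)·(1.284000 + 1.844730) = 1.319608
x=1.460000, w=1.319608:
  k1 = f(1.460000, 1.319608) = 1.874361
  k2 = f(1.920000, 2.181814) = 1.217858
  w ← 1.319608 + (0.46/2)·(1.874361 + 1.217858) = 2.030818
x=1.920000, w=2.030818:
  k1 = f(1.920000, 2.030818) = 1.440219
  k2 = f(2.380000, 2.693319) = 0.125727
  w ← 2.030818 + (0.46/2)·(1.440219 + 0.125727) = 2.390986
w(2.38) ≈ 2.3910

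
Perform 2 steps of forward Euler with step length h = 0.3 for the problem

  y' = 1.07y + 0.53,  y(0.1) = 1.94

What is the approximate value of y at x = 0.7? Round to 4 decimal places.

Euler: y_{n+1} = y_n + h·f(x_n, y_n).
x=0.100000, y=1.940000: f=2.605800 → y ← 1.940000 + 0.3·2.605800 = 2.721740
x=0.400000, y=2.721740: f=3.442262 → y ← 2.721740 + 0.3·3.442262 = 3.754419
y(0.7) ≈ 3.7544

3.7544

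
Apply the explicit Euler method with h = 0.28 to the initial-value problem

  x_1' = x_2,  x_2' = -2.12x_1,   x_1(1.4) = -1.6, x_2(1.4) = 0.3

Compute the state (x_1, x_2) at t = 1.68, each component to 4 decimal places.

Euler on (x_1,x_2): x_1_{n+1} = x_1_n + h·x_1', x_2_{n+1} = x_2_n + h·x_2'.
1.400000: (-1.600000, 0.300000); f=(0.300000, 3.392000) → (-1.516000, 1.249760)
(x_1(1.68), x_2(1.68)) ≈ (-1.5160, 1.2498)

-1.5160, 1.2498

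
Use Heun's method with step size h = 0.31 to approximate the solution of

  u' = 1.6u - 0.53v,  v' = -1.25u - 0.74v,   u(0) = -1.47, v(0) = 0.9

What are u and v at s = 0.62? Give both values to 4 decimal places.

Heun on (u,v): k1 = f(s_n, state_n); k2 = f(s_n + h, state_n + h·k1); state_{n+1} = state_n + (h/2)·(k1 + k2).
0.000000: (-1.470000, 0.900000)
  k1 = (-2.829000, 1.171500)
  predictor → (-2.346990, 1.263165)
  k2 = (-4.424661, 1.998995)
  → (-2.594318, 1.391427)
0.310000: (-2.594318, 1.391427)
  k1 = (-4.888364, 2.213241)
  predictor → (-4.109710, 2.077532)
  k2 = (-7.676628, 3.599765)
  → (-4.541891, 2.292443)
(u(0.62), v(0.62)) ≈ (-4.5419, 2.2924)

-4.5419, 2.2924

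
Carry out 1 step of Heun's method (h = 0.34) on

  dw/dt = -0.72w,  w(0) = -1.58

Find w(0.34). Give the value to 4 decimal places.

-1.2406

Heun: k1 = f(t_n, w_n); k2 = f(t_n + h, w_n + h·k1); w_{n+1} = w_n + (h/2)·(k1 + k2).
t=0.000000, w=-1.580000:
  k1 = f(0.000000, -1.580000) = 1.137600
  k2 = f(0.340000, -1.193216) = 0.859116
  w ← -1.580000 + (0.34/2)·(1.137600 + 0.859116) = -1.240558
w(0.34) ≈ -1.2406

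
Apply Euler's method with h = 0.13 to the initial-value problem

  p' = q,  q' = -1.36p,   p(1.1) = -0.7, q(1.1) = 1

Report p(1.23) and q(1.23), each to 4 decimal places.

-0.5700, 1.1238

Euler on (p,q): p_{n+1} = p_n + h·p', q_{n+1} = q_n + h·q'.
1.100000: (-0.700000, 1.000000); f=(1.000000, 0.952000) → (-0.570000, 1.123760)
(p(1.23), q(1.23)) ≈ (-0.5700, 1.1238)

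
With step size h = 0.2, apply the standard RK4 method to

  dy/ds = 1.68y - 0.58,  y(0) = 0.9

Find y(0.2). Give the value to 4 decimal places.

RK4: k1 = f(s_n, y_n); k2 = f(s_n + h/2, y_n + (h/2)·k1); k3 = f(s_n + h/2, y_n + (h/2)·k2); k4 = f(s_n + h, y_n + h·k3); y_{n+1} = y_n + (h/6)·(k1 + 2k2 + 2k3 + k4).
s=0.000000, y=0.900000:
  k1 = f(0.000000, 0.900000) = 0.932000
  k2 = f(0.100000, 0.993200) = 1.088576
  k3 = f(0.100000, 1.008858) = 1.114881
  k4 = f(0.200000, 1.122976) = 1.306600
  y ← 0.900000 + (0.2/6)·(k1 + 2k2 + 2k3 + k4) = 1.121517
y(0.2) ≈ 1.1215

1.1215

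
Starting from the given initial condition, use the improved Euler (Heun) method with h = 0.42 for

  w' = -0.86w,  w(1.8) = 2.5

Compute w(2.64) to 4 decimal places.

1.2392

Heun: k1 = f(x_n, w_n); k2 = f(x_n + h, w_n + h·k1); w_{n+1} = w_n + (h/2)·(k1 + k2).
x=1.800000, w=2.500000:
  k1 = f(1.800000, 2.500000) = -2.150000
  k2 = f(2.220000, 1.597000) = -1.373420
  w ← 2.500000 + (0.42/2)·(-2.150000 + (-1.373420)) = 1.760082
x=2.220000, w=1.760082:
  k1 = f(2.220000, 1.760082) = -1.513670
  k2 = f(2.640000, 1.124340) = -0.966933
  w ← 1.760082 + (0.42/2)·(-1.513670 + (-0.966933)) = 1.239155
w(2.64) ≈ 1.2392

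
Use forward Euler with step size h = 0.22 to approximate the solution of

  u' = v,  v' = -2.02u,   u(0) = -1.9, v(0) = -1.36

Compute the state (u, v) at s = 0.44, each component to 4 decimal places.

-2.3126, 0.4617

Euler on (u,v): u_{n+1} = u_n + h·u', v_{n+1} = v_n + h·v'.
0.000000: (-1.900000, -1.360000); f=(-1.360000, 3.838000) → (-2.199200, -0.515640)
0.220000: (-2.199200, -0.515640); f=(-0.515640, 4.442384) → (-2.312641, 0.461684)
(u(0.44), v(0.44)) ≈ (-2.3126, 0.4617)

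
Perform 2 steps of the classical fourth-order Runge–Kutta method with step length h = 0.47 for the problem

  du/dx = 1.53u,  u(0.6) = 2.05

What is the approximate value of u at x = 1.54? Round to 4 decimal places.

RK4: k1 = f(x_n, u_n); k2 = f(x_n + h/2, u_n + (h/2)·k1); k3 = f(x_n + h/2, u_n + (h/2)·k2); k4 = f(x_n + h, u_n + h·k3); u_{n+1} = u_n + (h/6)·(k1 + 2k2 + 2k3 + k4).
x=0.600000, u=2.050000:
  k1 = f(0.600000, 2.050000) = 3.136500
  k2 = f(0.835000, 2.787077) = 4.264229
  k3 = f(0.835000, 3.052094) = 4.669703
  k4 = f(1.070000, 4.244761) = 6.494484
  u ← 2.050000 + (0.47/6)·(k1 + 2k2 + 2k3 + k4) = 4.204076
x=1.070000, u=4.204076:
  k1 = f(1.070000, 4.204076) = 6.432237
  k2 = f(1.305000, 5.715652) = 8.744948
  k3 = f(1.305000, 6.259139) = 9.576483
  k4 = f(1.540000, 8.705023) = 13.318686
  u ← 4.204076 + (0.47/6)·(k1 + 2k2 + 2k3 + k4) = 8.621589
u(1.54) ≈ 8.6216

8.6216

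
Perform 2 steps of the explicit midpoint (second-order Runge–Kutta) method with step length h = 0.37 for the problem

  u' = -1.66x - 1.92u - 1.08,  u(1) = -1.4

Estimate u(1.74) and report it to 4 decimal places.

Midpoint: k1 = f(x_n, u_n); k2 = f(x_n + h/2, u_n + (h/2)·k1); u_{n+1} = u_n + h·k2.
x=1.000000, u=-1.400000:
  k1 = f(1.000000, -1.400000) = -0.052000
  k2 = f(1.185000, -1.409620) = -0.340630
  u ← -1.400000 + 0.37·(-0.340630) = -1.526033
x=1.370000, u=-1.526033:
  k1 = f(1.370000, -1.526033) = -0.424217
  k2 = f(1.555000, -1.604513) = -0.580635
  u ← -1.526033 + 0.37·(-0.580635) = -1.740868
u(1.74) ≈ -1.7409

-1.7409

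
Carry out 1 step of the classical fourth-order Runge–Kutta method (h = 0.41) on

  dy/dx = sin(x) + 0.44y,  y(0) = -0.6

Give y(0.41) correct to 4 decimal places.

-0.6305

RK4: k1 = f(x_n, y_n); k2 = f(x_n + h/2, y_n + (h/2)·k1); k3 = f(x_n + h/2, y_n + (h/2)·k2); k4 = f(x_n + h, y_n + h·k3); y_{n+1} = y_n + (h/6)·(k1 + 2k2 + 2k3 + k4).
x=0.000000, y=-0.600000:
  k1 = f(0.000000, -0.600000) = -0.264000
  k2 = f(0.205000, -0.654120) = -0.084246
  k3 = f(0.205000, -0.617270) = -0.068032
  k4 = f(0.410000, -0.627893) = 0.122336
  y ← -0.600000 + (0.41/6)·(k1 + 2k2 + 2k3 + k4) = -0.630492
y(0.41) ≈ -0.6305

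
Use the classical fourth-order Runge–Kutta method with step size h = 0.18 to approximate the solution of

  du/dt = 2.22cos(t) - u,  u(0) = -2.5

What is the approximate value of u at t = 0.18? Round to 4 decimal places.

RK4: k1 = f(t_n, u_n); k2 = f(t_n + h/2, u_n + (h/2)·k1); k3 = f(t_n + h/2, u_n + (h/2)·k2); k4 = f(t_n + h, u_n + h·k3); u_{n+1} = u_n + (h/6)·(k1 + 2k2 + 2k3 + k4).
t=0.000000, u=-2.500000:
  k1 = f(0.000000, -2.500000) = 4.720000
  k2 = f(0.090000, -2.075200) = 4.286215
  k3 = f(0.090000, -2.114241) = 4.325256
  k4 = f(0.180000, -1.721454) = 3.905587
  u ← -2.500000 + (0.18/6)·(k1 + 2k2 + 2k3 + k4) = -1.724544
u(0.18) ≈ -1.7245

-1.7245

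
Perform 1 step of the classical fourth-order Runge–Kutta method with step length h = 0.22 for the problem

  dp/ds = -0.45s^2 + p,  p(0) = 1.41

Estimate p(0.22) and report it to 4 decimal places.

1.7553

RK4: k1 = f(s_n, p_n); k2 = f(s_n + h/2, p_n + (h/2)·k1); k3 = f(s_n + h/2, p_n + (h/2)·k2); k4 = f(s_n + h, p_n + h·k3); p_{n+1} = p_n + (h/6)·(k1 + 2k2 + 2k3 + k4).
s=0.000000, p=1.410000:
  k1 = f(0.000000, 1.410000) = 1.410000
  k2 = f(0.110000, 1.565100) = 1.559655
  k3 = f(0.110000, 1.581562) = 1.576117
  k4 = f(0.220000, 1.756746) = 1.734966
  p ← 1.410000 + (0.22/6)·(k1 + 2k2 + 2k3 + k4) = 1.755272
p(0.22) ≈ 1.7553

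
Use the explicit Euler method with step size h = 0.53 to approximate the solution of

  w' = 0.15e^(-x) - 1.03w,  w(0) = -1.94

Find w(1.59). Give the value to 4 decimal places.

Euler: w_{n+1} = w_n + h·f(x_n, w_n).
x=0.000000, w=-1.940000: f=2.148200 → w ← -1.940000 + 0.53·2.148200 = -0.801454
x=0.530000, w=-0.801454: f=0.913788 → w ← -0.801454 + 0.53·0.913788 = -0.317146
x=1.060000, w=-0.317146: f=0.378629 → w ← -0.317146 + 0.53·0.378629 = -0.116473
w(1.59) ≈ -0.1165

-0.1165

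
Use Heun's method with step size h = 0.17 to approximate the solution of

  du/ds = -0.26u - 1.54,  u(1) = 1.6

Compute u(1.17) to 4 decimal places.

1.2748

Heun: k1 = f(s_n, u_n); k2 = f(s_n + h, u_n + h·k1); u_{n+1} = u_n + (h/2)·(k1 + k2).
s=1.000000, u=1.600000:
  k1 = f(1.000000, 1.600000) = -1.956000
  k2 = f(1.170000, 1.267480) = -1.869545
  u ← 1.600000 + (0.17/2)·(-1.956000 + (-1.869545)) = 1.274829
u(1.17) ≈ 1.2748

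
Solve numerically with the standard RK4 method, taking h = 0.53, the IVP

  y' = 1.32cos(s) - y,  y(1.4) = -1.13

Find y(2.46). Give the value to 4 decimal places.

-0.7532

RK4: k1 = f(s_n, y_n); k2 = f(s_n + h/2, y_n + (h/2)·k1); k3 = f(s_n + h/2, y_n + (h/2)·k2); k4 = f(s_n + h, y_n + h·k3); y_{n+1} = y_n + (h/6)·(k1 + 2k2 + 2k3 + k4).
s=1.400000, y=-1.130000:
  k1 = f(1.400000, -1.130000) = 1.354357
  k2 = f(1.665000, -0.771095) = 0.646930
  k3 = f(1.665000, -0.958563) = 0.834398
  k4 = f(1.930000, -0.687769) = 0.223751
  y ← -1.130000 + (0.53/6)·(k1 + 2k2 + 2k3 + k4) = -0.728899
s=1.930000, y=-0.728899:
  k1 = f(1.930000, -0.728899) = 0.264881
  k2 = f(2.195000, -0.658706) = -0.112770
  k3 = f(2.195000, -0.758783) = -0.012693
  k4 = f(2.460000, -0.735626) = -0.289447
  y ← -0.728899 + (0.53/6)·(k1 + 2k2 + 2k3 + k4) = -0.753234
y(2.46) ≈ -0.7532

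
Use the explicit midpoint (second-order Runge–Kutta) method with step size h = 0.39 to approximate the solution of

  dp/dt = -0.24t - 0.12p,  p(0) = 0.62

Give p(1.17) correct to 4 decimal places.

0.3812

Midpoint: k1 = f(t_n, p_n); k2 = f(t_n + h/2, p_n + (h/2)·k1); p_{n+1} = p_n + h·k2.
t=0.000000, p=0.620000:
  k1 = f(0.000000, 0.620000) = -0.074400
  k2 = f(0.195000, 0.605492) = -0.119459
  p ← 0.620000 + 0.39·(-0.119459) = 0.573411
t=0.390000, p=0.573411:
  k1 = f(0.390000, 0.573411) = -0.162409
  k2 = f(0.585000, 0.541741) = -0.205409
  p ← 0.573411 + 0.39·(-0.205409) = 0.493301
t=0.780000, p=0.493301:
  k1 = f(0.780000, 0.493301) = -0.246396
  k2 = f(0.975000, 0.445254) = -0.287431
  p ← 0.493301 + 0.39·(-0.287431) = 0.381204
p(1.17) ≈ 0.3812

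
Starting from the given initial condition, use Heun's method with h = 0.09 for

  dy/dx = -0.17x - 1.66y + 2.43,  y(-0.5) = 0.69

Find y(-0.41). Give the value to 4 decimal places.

Heun: k1 = f(x_n, y_n); k2 = f(x_n + h, y_n + h·k1); y_{n+1} = y_n + (h/2)·(k1 + k2).
x=-0.500000, y=0.690000:
  k1 = f(-0.500000, 0.690000) = 1.369600
  k2 = f(-0.410000, 0.813264) = 1.149682
  y ← 0.690000 + (0.09/2)·(1.369600 + 1.149682) = 0.803368
y(-0.41) ≈ 0.8034

0.8034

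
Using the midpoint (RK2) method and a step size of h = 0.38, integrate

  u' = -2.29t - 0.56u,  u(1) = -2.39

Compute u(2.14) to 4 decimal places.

Midpoint: k1 = f(t_n, u_n); k2 = f(t_n + h/2, u_n + (h/2)·k1); u_{n+1} = u_n + h·k2.
t=1.000000, u=-2.390000:
  k1 = f(1.000000, -2.390000) = -0.951600
  k2 = f(1.190000, -2.570804) = -1.285450
  u ← -2.390000 + 0.38·(-1.285450) = -2.878471
t=1.380000, u=-2.878471:
  k1 = f(1.380000, -2.878471) = -1.548256
  k2 = f(1.570000, -3.172640) = -1.818622
  u ← -2.878471 + 0.38·(-1.818622) = -3.569547
t=1.760000, u=-3.569547:
  k1 = f(1.760000, -3.569547) = -2.031454
  k2 = f(1.950000, -3.955523) = -2.250407
  u ← -3.569547 + 0.38·(-2.250407) = -4.424702
u(2.14) ≈ -4.4247

-4.4247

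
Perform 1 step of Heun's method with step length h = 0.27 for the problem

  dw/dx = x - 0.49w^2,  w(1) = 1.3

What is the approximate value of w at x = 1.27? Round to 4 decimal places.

1.3747

Heun: k1 = f(x_n, w_n); k2 = f(x_n + h, w_n + h·k1); w_{n+1} = w_n + (h/2)·(k1 + k2).
x=1.000000, w=1.300000:
  k1 = f(1.000000, 1.300000) = 0.171900
  k2 = f(1.270000, 1.346413) = 0.381714
  w ← 1.300000 + (0.27/2)·(0.171900 + 0.381714) = 1.374738
w(1.27) ≈ 1.3747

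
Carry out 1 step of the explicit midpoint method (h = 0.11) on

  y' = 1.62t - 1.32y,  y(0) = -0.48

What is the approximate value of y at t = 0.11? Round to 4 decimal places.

-0.4056

Midpoint: k1 = f(t_n, y_n); k2 = f(t_n + h/2, y_n + (h/2)·k1); y_{n+1} = y_n + h·k2.
t=0.000000, y=-0.480000:
  k1 = f(0.000000, -0.480000) = 0.633600
  k2 = f(0.055000, -0.445152) = 0.676701
  y ← -0.480000 + 0.11·0.676701 = -0.405563
y(0.11) ≈ -0.4056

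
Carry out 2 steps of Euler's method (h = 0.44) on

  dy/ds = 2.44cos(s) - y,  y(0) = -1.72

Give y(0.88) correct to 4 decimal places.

1.0332

Euler: y_{n+1} = y_n + h·f(s_n, y_n).
s=0.000000, y=-1.720000: f=4.160000 → y ← -1.720000 + 0.44·4.160000 = 0.110400
s=0.440000, y=0.110400: f=2.097194 → y ← 0.110400 + 0.44·2.097194 = 1.033165
y(0.88) ≈ 1.0332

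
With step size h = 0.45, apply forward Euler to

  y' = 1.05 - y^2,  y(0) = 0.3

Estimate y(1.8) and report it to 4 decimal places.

1.0242

Euler: y_{n+1} = y_n + h·f(t_n, y_n).
t=0.000000, y=0.300000: f=0.960000 → y ← 0.300000 + 0.45·0.960000 = 0.732000
t=0.450000, y=0.732000: f=0.514176 → y ← 0.732000 + 0.45·0.514176 = 0.963379
t=0.900000, y=0.963379: f=0.121901 → y ← 0.963379 + 0.45·0.121901 = 1.018234
t=1.350000, y=1.018234: f=0.013199 → y ← 1.018234 + 0.45·0.013199 = 1.024174
y(1.8) ≈ 1.0242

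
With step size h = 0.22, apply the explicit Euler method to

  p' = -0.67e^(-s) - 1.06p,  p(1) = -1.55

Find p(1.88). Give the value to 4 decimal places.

Euler: p_{n+1} = p_n + h·f(s_n, p_n).
s=1.000000, p=-1.550000: f=1.396521 → p ← -1.550000 + 0.22·1.396521 = -1.242765
s=1.220000, p=-1.242765: f=1.119527 → p ← -1.242765 + 0.22·1.119527 = -0.996469
s=1.440000, p=-0.996469: f=0.897516 → p ← -0.996469 + 0.22·0.897516 = -0.799016
s=1.660000, p=-0.799016: f=0.719564 → p ← -0.799016 + 0.22·0.719564 = -0.640712
p(1.88) ≈ -0.6407

-0.6407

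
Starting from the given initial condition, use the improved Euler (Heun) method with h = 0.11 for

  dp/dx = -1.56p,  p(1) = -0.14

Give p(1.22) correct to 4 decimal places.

Heun: k1 = f(x_n, p_n); k2 = f(x_n + h, p_n + h·k1); p_{n+1} = p_n + (h/2)·(k1 + k2).
x=1.000000, p=-0.140000:
  k1 = f(1.000000, -0.140000) = 0.218400
  k2 = f(1.110000, -0.115976) = 0.180923
  p ← -0.140000 + (0.11/2)·(0.218400 + 0.180923) = -0.118037
x=1.110000, p=-0.118037:
  k1 = f(1.110000, -0.118037) = 0.184138
  k2 = f(1.220000, -0.097782) = 0.152540
  p ← -0.118037 + (0.11/2)·(0.184138 + 0.152540) = -0.099520
p(1.22) ≈ -0.0995

-0.0995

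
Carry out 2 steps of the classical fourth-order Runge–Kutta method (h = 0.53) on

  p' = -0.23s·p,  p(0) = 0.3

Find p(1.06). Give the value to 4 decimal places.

0.2636

RK4: k1 = f(s_n, p_n); k2 = f(s_n + h/2, p_n + (h/2)·k1); k3 = f(s_n + h/2, p_n + (h/2)·k2); k4 = f(s_n + h, p_n + h·k3); p_{n+1} = p_n + (h/6)·(k1 + 2k2 + 2k3 + k4).
s=0.000000, p=0.300000:
  k1 = f(0.000000, 0.300000) = 0.000000
  k2 = f(0.265000, 0.300000) = -0.018285
  k3 = f(0.265000, 0.295154) = -0.017990
  k4 = f(0.530000, 0.290465) = -0.035408
  p ← 0.300000 + (0.53/6)·(k1 + 2k2 + 2k3 + k4) = 0.290464
s=0.530000, p=0.290464:
  k1 = f(0.530000, 0.290464) = -0.035408
  k2 = f(0.795000, 0.281081) = -0.051396
  k3 = f(0.795000, 0.276844) = -0.050621
  k4 = f(1.060000, 0.263635) = -0.064274
  p ← 0.290464 + (0.53/6)·(k1 + 2k2 + 2k3 + k4) = 0.263636
p(1.06) ≈ 0.2636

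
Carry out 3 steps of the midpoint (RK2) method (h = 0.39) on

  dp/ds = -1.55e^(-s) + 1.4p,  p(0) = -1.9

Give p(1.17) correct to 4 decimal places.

-12.2207

Midpoint: k1 = f(s_n, p_n); k2 = f(s_n + h/2, p_n + (h/2)·k1); p_{n+1} = p_n + h·k2.
s=0.000000, p=-1.900000:
  k1 = f(0.000000, -1.900000) = -4.210000
  k2 = f(0.195000, -2.720950) = -5.084724
  p ← -1.900000 + 0.39·(-5.084724) = -3.883042
s=0.390000, p=-3.883042:
  k1 = f(0.390000, -3.883042) = -6.485697
  k2 = f(0.585000, -5.147753) = -8.070369
  p ← -3.883042 + 0.39·(-8.070369) = -7.030486
s=0.780000, p=-7.030486:
  k1 = f(0.780000, -7.030486) = -10.553210
  k2 = f(0.975000, -9.088362) = -13.308355
  p ← -7.030486 + 0.39·(-13.308355) = -12.220744
p(1.17) ≈ -12.2207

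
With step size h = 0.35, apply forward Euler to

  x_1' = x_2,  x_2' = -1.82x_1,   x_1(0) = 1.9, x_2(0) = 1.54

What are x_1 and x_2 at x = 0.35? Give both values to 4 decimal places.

2.4390, 0.3297

Euler on (x_1,x_2): x_1_{n+1} = x_1_n + h·x_1', x_2_{n+1} = x_2_n + h·x_2'.
0.000000: (1.900000, 1.540000); f=(1.540000, -3.458000) → (2.439000, 0.329700)
(x_1(0.35), x_2(0.35)) ≈ (2.4390, 0.3297)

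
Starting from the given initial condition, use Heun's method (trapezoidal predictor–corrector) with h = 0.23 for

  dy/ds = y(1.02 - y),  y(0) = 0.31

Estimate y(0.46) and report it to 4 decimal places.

0.4190

Heun: k1 = f(s_n, y_n); k2 = f(s_n + h, y_n + h·k1); y_{n+1} = y_n + (h/2)·(k1 + k2).
s=0.000000, y=0.310000:
  k1 = f(0.000000, 0.310000) = 0.220100
  k2 = f(0.230000, 0.360623) = 0.237787
  y ← 0.310000 + (0.23/2)·(0.220100 + 0.237787) = 0.362657
s=0.230000, y=0.362657:
  k1 = f(0.230000, 0.362657) = 0.238390
  k2 = f(0.460000, 0.417487) = 0.251541
  y ← 0.362657 + (0.23/2)·(0.238390 + 0.251541) = 0.418999
y(0.46) ≈ 0.4190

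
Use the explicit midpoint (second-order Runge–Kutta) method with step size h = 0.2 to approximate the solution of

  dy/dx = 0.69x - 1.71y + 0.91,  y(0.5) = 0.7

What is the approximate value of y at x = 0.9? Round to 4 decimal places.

0.7631

Midpoint: k1 = f(x_n, y_n); k2 = f(x_n + h/2, y_n + (h/2)·k1); y_{n+1} = y_n + h·k2.
x=0.500000, y=0.700000:
  k1 = f(0.500000, 0.700000) = 0.058000
  k2 = f(0.600000, 0.705800) = 0.117082
  y ← 0.700000 + 0.2·0.117082 = 0.723416
x=0.700000, y=0.723416:
  k1 = f(0.700000, 0.723416) = 0.155958
  k2 = f(0.800000, 0.739012) = 0.198289
  y ← 0.723416 + 0.2·0.198289 = 0.763074
y(0.9) ≈ 0.7631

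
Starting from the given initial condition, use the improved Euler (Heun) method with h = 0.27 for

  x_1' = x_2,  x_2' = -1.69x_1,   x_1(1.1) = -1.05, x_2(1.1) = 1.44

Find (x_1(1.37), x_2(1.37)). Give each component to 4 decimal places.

-0.5965, 1.8304

Heun on (x_1,x_2): k1 = f(t_n, state_n); k2 = f(t_n + h, state_n + h·k1); state_{n+1} = state_n + (h/2)·(k1 + k2).
1.100000: (-1.050000, 1.440000)
  k1 = (1.440000, 1.774500)
  predictor → (-0.661200, 1.919115)
  k2 = (1.919115, 1.117428)
  → (-0.596519, 1.830410)
(x_1(1.37), x_2(1.37)) ≈ (-0.5965, 1.8304)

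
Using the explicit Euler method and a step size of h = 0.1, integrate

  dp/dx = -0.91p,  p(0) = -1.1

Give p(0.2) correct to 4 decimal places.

-0.9089

Euler: p_{n+1} = p_n + h·f(x_n, p_n).
x=0.000000, p=-1.100000: f=1.001000 → p ← -1.100000 + 0.1·1.001000 = -0.999900
x=0.100000, p=-0.999900: f=0.909909 → p ← -0.999900 + 0.1·0.909909 = -0.908909
p(0.2) ≈ -0.9089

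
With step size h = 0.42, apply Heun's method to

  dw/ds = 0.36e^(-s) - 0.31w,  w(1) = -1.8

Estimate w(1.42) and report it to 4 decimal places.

Heun: k1 = f(s_n, w_n); k2 = f(s_n + h, w_n + h·k1); w_{n+1} = w_n + (h/2)·(k1 + k2).
s=1.000000, w=-1.800000:
  k1 = f(1.000000, -1.800000) = 0.690437
  k2 = f(1.420000, -1.510017) = 0.555122
  w ← -1.800000 + (0.42/2)·(0.690437 + 0.555122) = -1.538433
w(1.42) ≈ -1.5384

-1.5384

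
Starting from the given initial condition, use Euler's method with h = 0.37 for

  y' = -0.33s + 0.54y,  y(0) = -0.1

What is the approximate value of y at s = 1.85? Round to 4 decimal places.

Euler: y_{n+1} = y_n + h·f(s_n, y_n).
s=0.000000, y=-0.100000: f=-0.054000 → y ← -0.100000 + 0.37·(-0.054000) = -0.119980
s=0.370000, y=-0.119980: f=-0.186889 → y ← -0.119980 + 0.37·(-0.186889) = -0.189129
s=0.740000, y=-0.189129: f=-0.346330 → y ← -0.189129 + 0.37·(-0.346330) = -0.317271
s=1.110000, y=-0.317271: f=-0.537626 → y ← -0.317271 + 0.37·(-0.537626) = -0.516193
s=1.480000, y=-0.516193: f=-0.767144 → y ← -0.516193 + 0.37·(-0.767144) = -0.800036
y(1.85) ≈ -0.8000

-0.8000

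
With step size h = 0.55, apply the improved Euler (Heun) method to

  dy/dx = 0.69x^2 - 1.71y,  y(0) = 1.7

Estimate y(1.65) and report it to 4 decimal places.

Heun: k1 = f(x_n, y_n); k2 = f(x_n + h, y_n + h·k1); y_{n+1} = y_n + (h/2)·(k1 + k2).
x=0.000000, y=1.700000:
  k1 = f(0.000000, 1.700000) = -2.907000
  k2 = f(0.550000, 0.101150) = 0.035759
  y ← 1.700000 + (0.55/2)·(-2.907000 + 0.035759) = 0.910409
x=0.550000, y=0.910409:
  k1 = f(0.550000, 0.910409) = -1.348074
  k2 = f(1.100000, 0.168968) = 0.545965
  y ← 0.910409 + (0.55/2)·(-1.348074 + 0.545965) = 0.689829
x=1.100000, y=0.689829:
  k1 = f(1.100000, 0.689829) = -0.344707
  k2 = f(1.650000, 0.500240) = 1.023115
  y ← 0.689829 + (0.55/2)·(-0.344707 + 1.023115) = 0.876391
y(1.65) ≈ 0.8764

0.8764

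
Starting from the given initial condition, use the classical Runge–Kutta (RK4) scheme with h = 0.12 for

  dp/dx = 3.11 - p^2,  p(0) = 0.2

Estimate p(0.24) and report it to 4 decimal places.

RK4: k1 = f(x_n, p_n); k2 = f(x_n + h/2, p_n + (h/2)·k1); k3 = f(x_n + h/2, p_n + (h/2)·k2); k4 = f(x_n + h, p_n + h·k3); p_{n+1} = p_n + (h/6)·(k1 + 2k2 + 2k3 + k4).
x=0.000000, p=0.200000:
  k1 = f(0.000000, 0.200000) = 3.070000
  k2 = f(0.060000, 0.384200) = 2.962390
  k3 = f(0.060000, 0.377743) = 2.967310
  k4 = f(0.120000, 0.556077) = 2.800778
  p ← 0.200000 + (0.12/6)·(k1 + 2k2 + 2k3 + k4) = 0.554604
x=0.120000, p=0.554604:
  k1 = f(0.120000, 0.554604) = 2.802415
  k2 = f(0.180000, 0.722748) = 2.587635
  k3 = f(0.180000, 0.709862) = 2.606096
  k4 = f(0.240000, 0.867335) = 2.357730
  p ← 0.554604 + (0.12/6)·(k1 + 2k2 + 2k3 + k4) = 0.865556
p(0.24) ≈ 0.8656

0.8656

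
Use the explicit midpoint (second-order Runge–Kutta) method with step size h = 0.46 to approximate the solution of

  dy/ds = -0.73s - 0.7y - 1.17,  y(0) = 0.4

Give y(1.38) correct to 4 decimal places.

-1.3947

Midpoint: k1 = f(s_n, y_n); k2 = f(s_n + h/2, y_n + (h/2)·k1); y_{n+1} = y_n + h·k2.
s=0.000000, y=0.400000:
  k1 = f(0.000000, 0.400000) = -1.450000
  k2 = f(0.230000, 0.066500) = -1.384450
  y ← 0.400000 + 0.46·(-1.384450) = -0.236847
s=0.460000, y=-0.236847:
  k1 = f(0.460000, -0.236847) = -1.340007
  k2 = f(0.690000, -0.545049) = -1.292166
  y ← -0.236847 + 0.46·(-1.292166) = -0.831243
s=0.920000, y=-0.831243:
  k1 = f(0.920000, -0.831243) = -1.259730
  k2 = f(1.150000, -1.120981) = -1.224813
  y ← -0.831243 + 0.46·(-1.224813) = -1.394657
y(1.38) ≈ -1.3947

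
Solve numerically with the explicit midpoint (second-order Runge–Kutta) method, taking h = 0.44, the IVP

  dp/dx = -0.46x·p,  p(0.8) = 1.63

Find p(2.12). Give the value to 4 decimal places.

0.6668

Midpoint: k1 = f(x_n, p_n); k2 = f(x_n + h/2, p_n + (h/2)·k1); p_{n+1} = p_n + h·k2.
x=0.800000, p=1.630000:
  k1 = f(0.800000, 1.630000) = -0.599840
  k2 = f(1.020000, 1.498035) = -0.702878
  p ← 1.630000 + 0.44·(-0.702878) = 1.320734
x=1.240000, p=1.320734:
  k1 = f(1.240000, 1.320734) = -0.753346
  k2 = f(1.460000, 1.154997) = -0.775696
  p ← 1.320734 + 0.44·(-0.775696) = 0.979427
x=1.680000, p=0.979427:
  k1 = f(1.680000, 0.979427) = -0.756901
  k2 = f(1.900000, 0.812909) = -0.710482
  p ← 0.979427 + 0.44·(-0.710482) = 0.666815
p(2.12) ≈ 0.6668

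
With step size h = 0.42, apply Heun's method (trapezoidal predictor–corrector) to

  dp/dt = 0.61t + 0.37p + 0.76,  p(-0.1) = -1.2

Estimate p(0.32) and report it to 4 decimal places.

Heun: k1 = f(t_n, p_n); k2 = f(t_n + h, p_n + h·k1); p_{n+1} = p_n + (h/2)·(k1 + k2).
t=-0.100000, p=-1.200000:
  k1 = f(-0.100000, -1.200000) = 0.255000
  k2 = f(0.320000, -1.092900) = 0.550827
  p ← -1.200000 + (0.42/2)·(0.255000 + 0.550827) = -1.030776
p(0.32) ≈ -1.0308

-1.0308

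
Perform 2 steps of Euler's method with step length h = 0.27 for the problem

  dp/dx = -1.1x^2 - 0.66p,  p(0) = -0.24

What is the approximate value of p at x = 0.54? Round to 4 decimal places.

Euler: p_{n+1} = p_n + h·f(x_n, p_n).
x=0.000000, p=-0.240000: f=0.158400 → p ← -0.240000 + 0.27·0.158400 = -0.197232
x=0.270000, p=-0.197232: f=0.049983 → p ← -0.197232 + 0.27·0.049983 = -0.183737
p(0.54) ≈ -0.1837

-0.1837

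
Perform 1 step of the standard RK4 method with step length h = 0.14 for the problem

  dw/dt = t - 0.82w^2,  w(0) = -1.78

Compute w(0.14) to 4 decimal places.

RK4: k1 = f(t_n, w_n); k2 = f(t_n + h/2, w_n + (h/2)·k1); k3 = f(t_n + h/2, w_n + (h/2)·k2); k4 = f(t_n + h, w_n + h·k3); w_{n+1} = w_n + (h/6)·(k1 + 2k2 + 2k3 + k4).
t=0.000000, w=-1.780000:
  k1 = f(0.000000, -1.780000) = -2.598088
  k2 = f(0.070000, -1.961866) = -3.086113
  k3 = f(0.070000, -1.996028) = -3.196985
  k4 = f(0.140000, -2.227578) = -3.928924
  w ← -1.780000 + (0.14/6)·(k1 + 2k2 + 2k3 + k4) = -2.225508
w(0.14) ≈ -2.2255

-2.2255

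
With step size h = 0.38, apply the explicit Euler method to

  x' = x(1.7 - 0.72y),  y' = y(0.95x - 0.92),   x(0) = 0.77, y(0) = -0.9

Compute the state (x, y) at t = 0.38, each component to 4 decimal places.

Euler on (x,y): x_{n+1} = x_n + h·x', y_{n+1} = y_n + h·y'.
0.000000: (0.770000, -0.900000); f=(1.807960, 0.169650) → (1.457025, -0.835533)
(x(0.38), y(0.38)) ≈ (1.4570, -0.8355)

1.4570, -0.8355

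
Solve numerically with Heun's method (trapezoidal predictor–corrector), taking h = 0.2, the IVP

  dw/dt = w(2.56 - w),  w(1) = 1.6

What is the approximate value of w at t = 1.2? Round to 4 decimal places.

Heun: k1 = f(t_n, w_n); k2 = f(t_n + h, w_n + h·k1); w_{n+1} = w_n + (h/2)·(k1 + k2).
t=1.000000, w=1.600000:
  k1 = f(1.000000, 1.600000) = 1.536000
  k2 = f(1.200000, 1.907200) = 1.245020
  w ← 1.600000 + (0.2/2)·(1.536000 + 1.245020) = 1.878102
w(1.2) ≈ 1.8781

1.8781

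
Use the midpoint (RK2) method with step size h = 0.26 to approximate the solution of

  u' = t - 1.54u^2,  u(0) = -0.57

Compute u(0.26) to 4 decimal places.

-0.6977

Midpoint: k1 = f(t_n, u_n); k2 = f(t_n + h/2, u_n + (h/2)·k1); u_{n+1} = u_n + h·k2.
t=0.000000, u=-0.570000:
  k1 = f(0.000000, -0.570000) = -0.500346
  k2 = f(0.130000, -0.635045) = -0.491054
  u ← -0.570000 + 0.26·(-0.491054) = -0.697674
u(0.26) ≈ -0.6977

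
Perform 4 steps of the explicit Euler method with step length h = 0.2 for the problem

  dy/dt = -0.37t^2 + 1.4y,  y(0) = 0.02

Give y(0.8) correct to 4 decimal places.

Euler: y_{n+1} = y_n + h·f(t_n, y_n).
t=0.000000, y=0.020000: f=0.028000 → y ← 0.020000 + 0.2·0.028000 = 0.025600
t=0.200000, y=0.025600: f=0.021040 → y ← 0.025600 + 0.2·0.021040 = 0.029808
t=0.400000, y=0.029808: f=-0.017469 → y ← 0.029808 + 0.2·(-0.017469) = 0.026314
t=0.600000, y=0.026314: f=-0.096360 → y ← 0.026314 + 0.2·(-0.096360) = 0.007042
y(0.8) ≈ 0.0070

0.0070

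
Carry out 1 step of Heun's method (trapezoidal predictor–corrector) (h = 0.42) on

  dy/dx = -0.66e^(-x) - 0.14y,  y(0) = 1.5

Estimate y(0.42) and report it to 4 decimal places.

1.1929

Heun: k1 = f(x_n, y_n); k2 = f(x_n + h, y_n + h·k1); y_{n+1} = y_n + (h/2)·(k1 + k2).
x=0.000000, y=1.500000:
  k1 = f(0.000000, 1.500000) = -0.870000
  k2 = f(0.420000, 1.134600) = -0.592495
  y ← 1.500000 + (0.42/2)·(-0.870000 + (-0.592495)) = 1.192876
y(0.42) ≈ 1.1929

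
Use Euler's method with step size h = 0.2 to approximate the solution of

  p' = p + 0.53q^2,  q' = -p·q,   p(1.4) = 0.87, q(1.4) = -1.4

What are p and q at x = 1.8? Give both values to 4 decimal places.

1.6439, -0.8669

Euler on (p,q): p_{n+1} = p_n + h·p', q_{n+1} = q_n + h·q'.
1.400000: (0.870000, -1.400000); f=(1.908800, 1.218000) → (1.251760, -1.156400)
1.600000: (1.251760, -1.156400); f=(1.960508, 1.447535) → (1.643862, -0.866893)
(p(1.8), q(1.8)) ≈ (1.6439, -0.8669)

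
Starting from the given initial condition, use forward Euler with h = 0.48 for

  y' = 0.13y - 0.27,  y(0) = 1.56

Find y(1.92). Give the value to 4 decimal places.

Euler: y_{n+1} = y_n + h·f(t_n, y_n).
t=0.000000, y=1.560000: f=-0.067200 → y ← 1.560000 + 0.48·(-0.067200) = 1.527744
t=0.480000, y=1.527744: f=-0.071393 → y ← 1.527744 + 0.48·(-0.071393) = 1.493475
t=0.960000, y=1.493475: f=-0.075848 → y ← 1.493475 + 0.48·(-0.075848) = 1.457068
t=1.440000, y=1.457068: f=-0.080581 → y ← 1.457068 + 0.48·(-0.080581) = 1.418389
y(1.92) ≈ 1.4184

1.4184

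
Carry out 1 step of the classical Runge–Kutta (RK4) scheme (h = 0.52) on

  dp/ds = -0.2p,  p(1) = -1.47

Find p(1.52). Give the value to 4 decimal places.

RK4: k1 = f(s_n, p_n); k2 = f(s_n + h/2, p_n + (h/2)·k1); k3 = f(s_n + h/2, p_n + (h/2)·k2); k4 = f(s_n + h, p_n + h·k3); p_{n+1} = p_n + (h/6)·(k1 + 2k2 + 2k3 + k4).
s=1.000000, p=-1.470000:
  k1 = f(1.000000, -1.470000) = 0.294000
  k2 = f(1.260000, -1.393560) = 0.278712
  k3 = f(1.260000, -1.397535) = 0.279507
  k4 = f(1.520000, -1.324656) = 0.264931
  p ← -1.470000 + (0.52/6)·(k1 + 2k2 + 2k3 + k4) = -1.324801
p(1.52) ≈ -1.3248

-1.3248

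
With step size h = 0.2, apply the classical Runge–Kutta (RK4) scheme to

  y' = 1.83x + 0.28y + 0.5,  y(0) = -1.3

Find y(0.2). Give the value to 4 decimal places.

RK4: k1 = f(x_n, y_n); k2 = f(x_n + h/2, y_n + (h/2)·k1); k3 = f(x_n + h/2, y_n + (h/2)·k2); k4 = f(x_n + h, y_n + h·k3); y_{n+1} = y_n + (h/6)·(k1 + 2k2 + 2k3 + k4).
x=0.000000, y=-1.300000:
  k1 = f(0.000000, -1.300000) = 0.136000
  k2 = f(0.100000, -1.286400) = 0.322808
  k3 = f(0.100000, -1.267719) = 0.328039
  k4 = f(0.200000, -1.234392) = 0.520370
  y ← -1.300000 + (0.2/6)·(k1 + 2k2 + 2k3 + k4) = -1.234731
y(0.2) ≈ -1.2347

-1.2347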